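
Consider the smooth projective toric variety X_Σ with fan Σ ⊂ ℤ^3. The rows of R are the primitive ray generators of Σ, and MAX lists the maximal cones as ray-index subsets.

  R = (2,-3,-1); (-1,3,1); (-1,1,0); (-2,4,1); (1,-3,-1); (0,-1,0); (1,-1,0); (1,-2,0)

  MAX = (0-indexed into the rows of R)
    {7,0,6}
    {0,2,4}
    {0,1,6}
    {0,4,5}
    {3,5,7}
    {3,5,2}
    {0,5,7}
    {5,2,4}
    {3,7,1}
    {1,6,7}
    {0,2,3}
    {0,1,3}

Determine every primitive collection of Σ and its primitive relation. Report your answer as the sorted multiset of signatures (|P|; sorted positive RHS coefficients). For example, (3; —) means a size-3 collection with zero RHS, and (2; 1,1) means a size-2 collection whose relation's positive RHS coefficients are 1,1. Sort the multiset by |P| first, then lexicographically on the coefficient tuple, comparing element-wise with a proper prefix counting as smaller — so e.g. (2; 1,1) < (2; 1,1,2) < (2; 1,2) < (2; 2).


Δ(Σ) — 8 vertices, 14 min non-faces:

  {1,4}:  v_{1} + v_{4} = 0  ⇒ sig = (2; —)
  {2,6}:  v_{2} + v_{6} = 0  ⇒ sig = (2; —)
  {1,2}:  v_{1} + v_{2} = v_{3}  ⇒ sig = (2; 1)
  {2,7}:  v_{2} + v_{7} = v_{5}  ⇒ sig = (2; 1)
  {3,4}:  v_{3} + v_{4} = v_{2}  ⇒ sig = (2; 1)
  {3,6}:  v_{3} + v_{6} = v_{1}  ⇒ sig = (2; 1)
  {5,6}:  v_{5} + v_{6} = v_{7}  ⇒ sig = (2; 1)
  {1,5}:  v_{1} + v_{5} = v_{3} + v_{7}  ⇒ sig = (2; 1,1)
  {4,6}:  v_{4} + v_{6} = v_{0} + v_{5}  ⇒ sig = (2; 1,1)
  {4,7}:  v_{4} + v_{7} = v_{0} + 2·v_{5}  ⇒ sig = (2; 1,2)
  {0,3,5}:  v_{0} + v_{3} + v_{5} = 0  ⇒ sig = (3; —)
  {0,2,5}:  v_{0} + v_{2} + v_{5} = v_{4}  ⇒ sig = (3; 1)
  {0,3,7}:  v_{0} + v_{3} + v_{7} = v_{6}  ⇒ sig = (3; 1)
  {0,1,7}:  v_{0} + v_{1} + v_{7} = 2·v_{6}  ⇒ sig = (3; 2)

so the primitive-relation signature multiset is
{ (2; —) ×2,  (2; 1) ×5,  (2; 1,1) ×2,  (2; 1,2),  (3; —),  (3; 1) ×2,  (3; 2) }


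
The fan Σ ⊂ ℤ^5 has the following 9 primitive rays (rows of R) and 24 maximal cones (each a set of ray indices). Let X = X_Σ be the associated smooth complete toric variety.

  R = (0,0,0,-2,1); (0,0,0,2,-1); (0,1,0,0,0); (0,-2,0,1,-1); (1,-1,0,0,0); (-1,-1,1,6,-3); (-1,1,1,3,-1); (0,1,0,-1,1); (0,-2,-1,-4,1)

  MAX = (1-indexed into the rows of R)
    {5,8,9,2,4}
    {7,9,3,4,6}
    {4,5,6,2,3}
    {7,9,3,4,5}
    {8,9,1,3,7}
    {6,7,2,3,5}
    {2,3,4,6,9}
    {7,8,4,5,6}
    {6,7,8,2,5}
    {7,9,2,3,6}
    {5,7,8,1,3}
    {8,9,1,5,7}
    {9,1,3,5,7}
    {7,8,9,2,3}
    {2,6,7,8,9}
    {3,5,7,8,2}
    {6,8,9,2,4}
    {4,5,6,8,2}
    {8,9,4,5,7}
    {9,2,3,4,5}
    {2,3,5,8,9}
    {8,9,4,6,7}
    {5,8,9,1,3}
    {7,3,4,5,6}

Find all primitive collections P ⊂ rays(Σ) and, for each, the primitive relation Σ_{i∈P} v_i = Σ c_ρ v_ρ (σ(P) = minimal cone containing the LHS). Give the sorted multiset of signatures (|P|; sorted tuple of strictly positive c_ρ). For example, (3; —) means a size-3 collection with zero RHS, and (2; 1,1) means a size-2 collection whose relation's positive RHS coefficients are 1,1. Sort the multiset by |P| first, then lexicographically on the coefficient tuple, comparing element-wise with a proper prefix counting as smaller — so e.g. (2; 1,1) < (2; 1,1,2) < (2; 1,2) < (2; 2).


Primitive collections (9):

  P={1,2}:  v_{1} + v_{2} = 0  ⟹  sig = (2; —)
  P={1,6}:  v_{1} + v_{6} = v_{4} + v_{7}  ⟹  sig = (2; 1,1)
  P={1,4}:  v_{1} + v_{4} = v_{5} + v_{7} + v_{9}  ⟹  sig = (2; 1,1,1)
  P={3,4,8}:  v_{3} + v_{4} + v_{8} = 0  ⟹  sig = (3; —)
  P={2,4,7}:  v_{2} + v_{4} + v_{7} = v_{6}  ⟹  sig = (3; 1)
  P={3,6,8}:  v_{3} + v_{6} + v_{8} = v_{2} + v_{7}  ⟹  sig = (3; 1,1)
  P={5,6,9}:  v_{5} + v_{6} + v_{9} = 2·v_{4}  ⟹  sig = (3; 2)
  P={2,5,7,9}:  v_{2} + v_{5} + v_{7} + v_{9} = v_{4}  ⟹  sig = (4; 1)
  P={3,5,7,8,9}:  v_{3} + v_{5} + v_{7} + v_{8} + v_{9} = v_{1}  ⟹  sig = (5; 1)

so the primitive-relation signature multiset is
    |P|=2: 3 collections, coeffs (), (1,1), (1,1,1)
    |P|=3: 4 collections, coeffs (), (1), (1,1), (2)
    |P|=4: 1 collection, coeffs (1)
    |P|=5: 1 collection, coeffs (1)


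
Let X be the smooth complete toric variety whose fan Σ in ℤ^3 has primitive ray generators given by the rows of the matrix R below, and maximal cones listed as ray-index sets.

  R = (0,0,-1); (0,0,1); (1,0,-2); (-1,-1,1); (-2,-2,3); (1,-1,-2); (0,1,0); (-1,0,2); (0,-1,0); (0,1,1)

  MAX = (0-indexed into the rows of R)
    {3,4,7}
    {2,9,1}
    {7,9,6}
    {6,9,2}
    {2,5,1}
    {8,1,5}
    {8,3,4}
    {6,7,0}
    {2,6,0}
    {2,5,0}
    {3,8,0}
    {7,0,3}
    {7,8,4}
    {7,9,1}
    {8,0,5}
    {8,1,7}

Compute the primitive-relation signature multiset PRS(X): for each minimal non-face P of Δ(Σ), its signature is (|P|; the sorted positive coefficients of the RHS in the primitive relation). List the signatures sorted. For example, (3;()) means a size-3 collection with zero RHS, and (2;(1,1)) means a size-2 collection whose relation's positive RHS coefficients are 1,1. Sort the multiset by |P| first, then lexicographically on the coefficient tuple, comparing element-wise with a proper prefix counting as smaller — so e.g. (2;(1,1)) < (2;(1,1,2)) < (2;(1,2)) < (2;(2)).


Primitive collections (23):

  P = {0,1}:  v_{0} + v_{1} = 0  ⟹  sig = (2;())
  P = {2,7}:  v_{2} + v_{7} = 0  ⟹  sig = (2;())
  P = {6,8}:  v_{6} + v_{8} = 0  ⟹  sig = (2;())
  P = {0,9}:  v_{0} + v_{9} = v_{6}  ⟹  sig = (2;(1))
  P = {1,6}:  v_{1} + v_{6} = v_{9}  ⟹  sig = (2;(1))
  P = {2,8}:  v_{2} + v_{8} = v_{5}  ⟹  sig = (2;(1))
  P = {3,9}:  v_{3} + v_{9} = v_{7}  ⟹  sig = (2;(1))
  P = {5,6}:  v_{5} + v_{6} = v_{2}  ⟹  sig = (2;(1))
  P = {5,7}:  v_{5} + v_{7} = v_{8}  ⟹  sig = (2;(1))
  P = {8,9}:  v_{8} + v_{9} = v_{1}  ⟹  sig = (2;(1))
  P = {1,3}:  v_{1} + v_{3} = v_{7} + v_{8}  ⟹  sig = (2;(1,1))
  P = {2,3}:  v_{2} + v_{3} = v_{0} + v_{8}  ⟹  sig = (2;(1,1))
  P = {2,4}:  v_{2} + v_{4} = v_{3} + v_{8}  ⟹  sig = (2;(1,1))
  P = {3,6}:  v_{3} + v_{6} = v_{0} + v_{7}  ⟹  sig = (2;(1,1))
  P = {4,6}:  v_{4} + v_{6} = v_{3} + v_{7}  ⟹  sig = (2;(1,1))
  P = {5,9}:  v_{5} + v_{9} = v_{1} + v_{2}  ⟹  sig = (2;(1,1))
  P = {3,5}:  v_{3} + v_{5} = v_{0} + 2·v_{8}  ⟹  sig = (2;(1,2))
  P = {4,5}:  v_{4} + v_{5} = v_{3} + 2·v_{8}  ⟹  sig = (2;(1,2))
  P = {4,9}:  v_{4} + v_{9} = 2·v_{7} + v_{8}  ⟹  sig = (2;(1,2))
  P = {0,4}:  v_{0} + v_{4} = 2·v_{3}  ⟹  sig = (2;(2))
  P = {1,4}:  v_{1} + v_{4} = 2·v_{7} + 2·v_{8}  ⟹  sig = (2;(2,2))
  P = {0,7,8}:  v_{0} + v_{7} + v_{8} = v_{3}  ⟹  sig = (3;(1))
  P = {3,7,8}:  v_{3} + v_{7} + v_{8} = v_{4}  ⟹  sig = (3;(1))

so the primitive-relation signature multiset is
[(2;()), (2;()), (2;()), (2;(1)), (2;(1)), (2;(1)), (2;(1)), (2;(1)), (2;(1)), (2;(1)), (2;(1,1)), (2;(1,1)), (2;(1,1)), (2;(1,1)), (2;(1,1)), (2;(1,1)), (2;(1,2)), (2;(1,2)), (2;(1,2)), (2;(2)), (2;(2,2)), (3;(1)), (3;(1))]


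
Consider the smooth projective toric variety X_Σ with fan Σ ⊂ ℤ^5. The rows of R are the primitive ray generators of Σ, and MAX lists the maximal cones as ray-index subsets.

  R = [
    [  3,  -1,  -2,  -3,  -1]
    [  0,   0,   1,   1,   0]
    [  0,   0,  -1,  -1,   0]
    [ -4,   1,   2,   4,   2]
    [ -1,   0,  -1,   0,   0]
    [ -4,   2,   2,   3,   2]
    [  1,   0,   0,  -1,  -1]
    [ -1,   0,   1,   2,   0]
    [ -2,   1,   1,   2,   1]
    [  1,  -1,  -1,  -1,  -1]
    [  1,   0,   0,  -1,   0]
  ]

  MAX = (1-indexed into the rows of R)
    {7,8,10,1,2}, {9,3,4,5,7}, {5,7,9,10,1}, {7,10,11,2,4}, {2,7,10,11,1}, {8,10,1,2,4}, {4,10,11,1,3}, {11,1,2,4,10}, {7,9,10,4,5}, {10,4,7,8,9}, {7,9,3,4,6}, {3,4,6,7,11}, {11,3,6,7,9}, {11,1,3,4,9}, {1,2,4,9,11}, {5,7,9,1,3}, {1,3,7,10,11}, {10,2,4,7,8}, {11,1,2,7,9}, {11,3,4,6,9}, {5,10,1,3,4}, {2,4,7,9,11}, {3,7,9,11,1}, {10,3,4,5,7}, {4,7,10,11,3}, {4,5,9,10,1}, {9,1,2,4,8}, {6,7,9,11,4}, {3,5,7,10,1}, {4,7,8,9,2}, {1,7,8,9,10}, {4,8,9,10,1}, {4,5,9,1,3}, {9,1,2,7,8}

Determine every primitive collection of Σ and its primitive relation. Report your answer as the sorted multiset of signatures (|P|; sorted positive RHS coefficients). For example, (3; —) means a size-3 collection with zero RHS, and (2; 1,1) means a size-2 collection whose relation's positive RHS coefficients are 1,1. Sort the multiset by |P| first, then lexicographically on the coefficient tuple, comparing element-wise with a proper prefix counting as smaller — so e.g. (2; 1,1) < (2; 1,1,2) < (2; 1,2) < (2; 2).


Σ has 16 primitive collections:

  P={2,3}:  v_{2} + v_{3} = 0  ⇒ sig = (2; —)
  P={5,11}:  v_{5} + v_{11} = v_{3}  ⇒ sig = (2; 1)
  P={8,11}:  v_{8} + v_{11} = v_{2}  ⇒ sig = (2; 1)
  P={2,5}:  v_{2} + v_{5} = v_{9} + v_{10}  ⇒ sig = (2; 1,1)
  P={3,8}:  v_{3} + v_{8} = v_{9} + v_{10}  ⇒ sig = (2; 1,1)
  P={1,6}:  v_{1} + v_{6} = v_{3} + v_{9} + v_{11}  ⇒ sig = (2; 1,1,1)
  P={6,8}:  v_{6} + v_{8} = v_{4} + v_{7} + v_{9}  ⇒ sig = (2; 1,1,1)
  P={6,10}:  v_{6} + v_{10} = v_{3} + v_{4} + v_{7}  ⇒ sig = (2; 1,1,1)
  P={2,6}:  v_{2} + v_{6} = v_{4} + v_{7} + v_{9} + v_{11}  ⇒ sig = (2; 1,1,1,1)
  P={5,6}:  v_{5} + v_{6} = 2·v_{3} + v_{4} + v_{7} + v_{9}  ⇒ sig = (2; 1,1,1,2)
  P={5,8}:  v_{5} + v_{8} = 2·v_{9} + 2·v_{10}  ⇒ sig = (2; 2,2)
  P={1,4,7}:  v_{1} + v_{4} + v_{7} = 0  ⇒ sig = (3; —)
  P={9,10,11}:  v_{9} + v_{10} + v_{11} = 0  ⇒ sig = (3; —)
  P={2,9,10}:  v_{2} + v_{9} + v_{10} = v_{8}  ⇒ sig = (3; 1)
  P={3,9,10}:  v_{3} + v_{9} + v_{10} = v_{5}  ⇒ sig = (3; 1)
  P={3,4,7,9,11}:  v_{3} + v_{4} + v_{7} + v_{9} + v_{11} = v_{6}  ⇒ sig = (5; 1)

so the primitive-relation signature multiset is
{ (2; —),  (2; 1) ×2,  (2; 1,1) ×2,  (2; 1,1,1) ×3,  (2; 1,1,1,1),  (2; 1,1,1,2),  (2; 2,2),  (3; —) ×2,  (3; 1) ×2,  (5; 1) }


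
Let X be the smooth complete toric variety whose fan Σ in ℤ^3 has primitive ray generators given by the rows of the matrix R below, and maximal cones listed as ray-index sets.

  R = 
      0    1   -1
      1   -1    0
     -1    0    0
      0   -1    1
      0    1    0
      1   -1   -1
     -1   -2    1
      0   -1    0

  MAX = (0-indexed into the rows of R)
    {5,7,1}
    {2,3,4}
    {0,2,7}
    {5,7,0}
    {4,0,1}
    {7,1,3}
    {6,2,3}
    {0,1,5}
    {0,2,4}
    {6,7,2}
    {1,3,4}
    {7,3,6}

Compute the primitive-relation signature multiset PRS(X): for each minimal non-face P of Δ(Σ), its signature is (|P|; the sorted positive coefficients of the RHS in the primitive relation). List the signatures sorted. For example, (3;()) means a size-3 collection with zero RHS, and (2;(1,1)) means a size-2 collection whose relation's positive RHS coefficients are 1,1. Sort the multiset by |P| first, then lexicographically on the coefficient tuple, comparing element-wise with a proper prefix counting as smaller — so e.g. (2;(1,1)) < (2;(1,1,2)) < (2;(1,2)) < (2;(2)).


Minimal non-faces — 12 found among 8 rays, 12 max cones:

  • {0,3}:  v_{0} + v_{3} = 0  →  sig = (2;())
  • {4,7}:  v_{4} + v_{7} = 0  →  sig = (2;())
  • {1,2}:  v_{1} + v_{2} = v_{7}  →  sig = (2;(1))
  • {0,6}:  v_{0} + v_{6} = v_{2} + v_{7}  →  sig = (2;(1,1))
  • {3,5}:  v_{3} + v_{5} = v_{1} + v_{7}  →  sig = (2;(1,1))
  • {4,5}:  v_{4} + v_{5} = v_{0} + v_{1}  →  sig = (2;(1,1))
  • {4,6}:  v_{4} + v_{6} = v_{2} + v_{3}  →  sig = (2;(1,1))
  • {1,6}:  v_{1} + v_{6} = v_{3} + 2·v_{7}  →  sig = (2;(1,2))
  • {2,5}:  v_{2} + v_{5} = v_{0} + 2·v_{7}  →  sig = (2;(1,2))
  • {5,6}:  v_{5} + v_{6} = 3·v_{7}  →  sig = (2;(3))
  • {0,1,7}:  v_{0} + v_{1} + v_{7} = v_{5}  →  sig = (3;(1))
  • {2,3,7}:  v_{2} + v_{3} + v_{7} = v_{6}  →  sig = (3;(1))

so the primitive-relation signature multiset is
[(2;()), (2;()), (2;(1)), (2;(1,1)), (2;(1,1)), (2;(1,1)), (2;(1,1)), (2;(1,2)), (2;(1,2)), (2;(3)), (3;(1)), (3;(1))]


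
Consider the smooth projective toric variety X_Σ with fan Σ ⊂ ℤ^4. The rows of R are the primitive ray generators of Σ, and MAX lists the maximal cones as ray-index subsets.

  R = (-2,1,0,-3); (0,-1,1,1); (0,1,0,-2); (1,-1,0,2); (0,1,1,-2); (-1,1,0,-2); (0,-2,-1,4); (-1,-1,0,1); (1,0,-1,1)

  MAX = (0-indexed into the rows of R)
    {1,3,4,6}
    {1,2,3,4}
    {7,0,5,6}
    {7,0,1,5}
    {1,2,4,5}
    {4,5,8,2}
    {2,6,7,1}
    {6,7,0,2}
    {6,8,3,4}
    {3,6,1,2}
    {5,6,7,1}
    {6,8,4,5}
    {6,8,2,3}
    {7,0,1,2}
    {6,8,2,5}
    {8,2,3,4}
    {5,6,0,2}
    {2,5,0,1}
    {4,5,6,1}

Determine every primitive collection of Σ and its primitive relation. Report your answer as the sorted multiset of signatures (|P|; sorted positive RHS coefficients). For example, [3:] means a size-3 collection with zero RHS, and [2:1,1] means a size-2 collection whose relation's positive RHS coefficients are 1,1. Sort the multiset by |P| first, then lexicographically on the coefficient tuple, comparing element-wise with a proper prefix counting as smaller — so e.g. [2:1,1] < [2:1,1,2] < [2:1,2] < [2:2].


Δ(Σ) — 9 vertices, 12 min non-faces:

  • {3,5}:  v_{3} + v_{5} = 0  ⟹  sig = [2:]
  • {1,8}:  v_{1} + v_{8} = v_{3}  ⟹  sig = [2:1]
  • {0,3}:  v_{0} + v_{3} = v_{2} + v_{7}  ⟹  sig = [2:1,1]
  • {4,7}:  v_{4} + v_{7} = v_{1} + v_{5}  ⟹  sig = [2:1,1]
  • {7,8}:  v_{7} + v_{8} = v_{2} + v_{6}  ⟹  sig = [2:1,1]
  • {3,7}:  v_{3} + v_{7} = v_{1} + v_{2} + v_{6}  ⟹  sig = [2:1,1,1]
  • {0,4}:  v_{0} + v_{4} = v_{1} + v_{2} + 2·v_{5}  ⟹  sig = [2:1,1,2]
  • {0,8}:  v_{0} + v_{8} = 2·v_{2} + v_{5} + v_{6}  ⟹  sig = [2:1,1,2]
  • {2,4,6}:  v_{2} + v_{4} + v_{6} = 0  ⟹  sig = [3:]
  • {2,5,7}:  v_{2} + v_{5} + v_{7} = v_{0}  ⟹  sig = [3:1]
  • {0,1,6}:  v_{0} + v_{1} + v_{6} = 2·v_{7}  ⟹  sig = [3:2]
  • {1,2,5,6}:  v_{1} + v_{2} + v_{5} + v_{6} = v_{7}  ⟹  sig = [4:1]

Signatures (|P|; sorted positive RHS coefficients), sorted:
[[2:], [2:1], [2:1,1], [2:1,1], [2:1,1], [2:1,1,1], [2:1,1,2], [2:1,1,2], [3:], [3:1], [3:2], [4:1]]


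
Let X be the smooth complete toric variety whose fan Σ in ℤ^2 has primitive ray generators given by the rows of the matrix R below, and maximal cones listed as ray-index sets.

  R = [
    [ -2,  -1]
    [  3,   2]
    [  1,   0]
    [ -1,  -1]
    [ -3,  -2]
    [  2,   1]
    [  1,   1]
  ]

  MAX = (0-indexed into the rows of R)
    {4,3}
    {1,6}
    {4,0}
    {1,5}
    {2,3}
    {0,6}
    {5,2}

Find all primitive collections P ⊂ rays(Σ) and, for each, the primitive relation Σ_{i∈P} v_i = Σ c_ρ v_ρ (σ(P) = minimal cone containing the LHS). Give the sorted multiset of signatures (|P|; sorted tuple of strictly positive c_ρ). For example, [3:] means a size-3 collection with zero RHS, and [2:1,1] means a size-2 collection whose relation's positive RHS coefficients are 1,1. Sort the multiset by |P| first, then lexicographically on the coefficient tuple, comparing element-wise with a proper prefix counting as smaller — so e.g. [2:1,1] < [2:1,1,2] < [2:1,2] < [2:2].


Minimal non-faces — 14 found among 7 rays, 7 max cones:

  P={0,5}:  v_{0} + v_{5} = 0  →  sig = [2:]
  P={1,4}:  v_{1} + v_{4} = 0  →  sig = [2:]
  P={3,6}:  v_{3} + v_{6} = 0  →  sig = [2:]
  P={0,1}:  v_{0} + v_{1} = v_{6}  →  sig = [2:1]
  P={0,2}:  v_{0} + v_{2} = v_{3}  →  sig = [2:1]
  P={0,3}:  v_{0} + v_{3} = v_{4}  →  sig = [2:1]
  P={1,3}:  v_{1} + v_{3} = v_{5}  →  sig = [2:1]
  P={2,6}:  v_{2} + v_{6} = v_{5}  →  sig = [2:1]
  P={3,5}:  v_{3} + v_{5} = v_{2}  →  sig = [2:1]
  P={4,5}:  v_{4} + v_{5} = v_{3}  →  sig = [2:1]
  P={4,6}:  v_{4} + v_{6} = v_{0}  →  sig = [2:1]
  P={5,6}:  v_{5} + v_{6} = v_{1}  →  sig = [2:1]
  P={1,2}:  v_{1} + v_{2} = 2·v_{5}  →  sig = [2:2]
  P={2,4}:  v_{2} + v_{4} = 2·v_{3}  →  sig = [2:2]

Hence PRS(X_Σ) =
{ [2:] ×3,  [2:1] ×9,  [2:2] ×2 }


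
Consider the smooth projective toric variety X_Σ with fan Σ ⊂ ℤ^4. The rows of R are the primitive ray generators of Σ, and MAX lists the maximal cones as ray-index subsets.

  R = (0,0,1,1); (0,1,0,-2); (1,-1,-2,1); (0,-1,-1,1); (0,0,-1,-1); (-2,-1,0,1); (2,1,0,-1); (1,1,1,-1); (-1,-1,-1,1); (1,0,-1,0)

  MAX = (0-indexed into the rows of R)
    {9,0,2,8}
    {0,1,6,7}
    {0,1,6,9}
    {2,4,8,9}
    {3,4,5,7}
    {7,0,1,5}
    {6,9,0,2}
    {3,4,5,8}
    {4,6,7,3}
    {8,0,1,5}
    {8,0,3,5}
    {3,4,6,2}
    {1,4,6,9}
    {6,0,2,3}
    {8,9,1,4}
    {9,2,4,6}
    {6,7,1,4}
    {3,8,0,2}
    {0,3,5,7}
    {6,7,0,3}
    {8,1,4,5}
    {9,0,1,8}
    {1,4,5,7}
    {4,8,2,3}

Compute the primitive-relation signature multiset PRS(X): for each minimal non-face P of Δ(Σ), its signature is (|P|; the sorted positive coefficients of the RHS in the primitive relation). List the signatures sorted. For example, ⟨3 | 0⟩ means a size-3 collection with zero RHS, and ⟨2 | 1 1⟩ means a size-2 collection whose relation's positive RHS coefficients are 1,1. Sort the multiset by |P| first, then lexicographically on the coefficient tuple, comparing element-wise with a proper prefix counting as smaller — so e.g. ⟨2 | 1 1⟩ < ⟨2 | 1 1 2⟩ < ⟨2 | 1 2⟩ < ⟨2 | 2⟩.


Σ has 11 primitive collections:

  • {0,4}:  v_{0} + v_{4} = 0 — sig = ⟨2 | 0⟩
  • {5,6}:  v_{5} + v_{6} = 0 — sig = ⟨2 | 0⟩
  • {7,8}:  v_{7} + v_{8} = 0 — sig = ⟨2 | 0⟩
  • {1,3}:  v_{1} + v_{3} = v_{4} — sig = ⟨2 | 1⟩
  • {3,9}:  v_{3} + v_{9} = v_{2} — sig = ⟨2 | 1⟩
  • {5,9}:  v_{5} + v_{9} = v_{8} — sig = ⟨2 | 1⟩
  • {6,8}:  v_{6} + v_{8} = v_{9} — sig = ⟨2 | 1⟩
  • {7,9}:  v_{7} + v_{9} = v_{6} — sig = ⟨2 | 1⟩
  • {1,2}:  v_{1} + v_{2} = v_{4} + v_{9} — sig = ⟨2 | 1 1⟩
  • {2,5}:  v_{2} + v_{5} = v_{3} + v_{8} — sig = ⟨2 | 1 1⟩
  • {2,7}:  v_{2} + v_{7} = v_{3} + v_{6} — sig = ⟨2 | 1 1⟩

Signatures (|P|; sorted positive RHS coefficients), sorted:
    ⟨2 | 0⟩
    ⟨2 | 0⟩
    ⟨2 | 0⟩
    ⟨2 | 1⟩
    ⟨2 | 1⟩
    ⟨2 | 1⟩
    ⟨2 | 1⟩
    ⟨2 | 1⟩
    ⟨2 | 1 1⟩
    ⟨2 | 1 1⟩
    ⟨2 | 1 1⟩


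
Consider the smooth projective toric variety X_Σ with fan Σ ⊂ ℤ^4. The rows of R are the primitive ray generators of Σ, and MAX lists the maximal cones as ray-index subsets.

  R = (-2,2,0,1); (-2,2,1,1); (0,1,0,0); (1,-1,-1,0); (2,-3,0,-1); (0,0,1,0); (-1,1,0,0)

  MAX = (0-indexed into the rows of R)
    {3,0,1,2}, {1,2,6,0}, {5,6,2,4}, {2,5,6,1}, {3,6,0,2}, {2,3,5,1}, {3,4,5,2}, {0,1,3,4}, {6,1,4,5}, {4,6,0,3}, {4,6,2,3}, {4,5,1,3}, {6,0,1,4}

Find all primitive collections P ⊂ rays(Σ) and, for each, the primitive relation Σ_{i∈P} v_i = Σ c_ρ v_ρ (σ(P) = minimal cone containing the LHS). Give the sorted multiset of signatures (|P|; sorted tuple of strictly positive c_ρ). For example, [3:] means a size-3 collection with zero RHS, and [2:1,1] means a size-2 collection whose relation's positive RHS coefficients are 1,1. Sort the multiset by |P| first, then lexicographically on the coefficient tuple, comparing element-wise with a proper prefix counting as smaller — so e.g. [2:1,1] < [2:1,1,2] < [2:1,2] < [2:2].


|primitive collections| = 5. Relations:

  • {0,5}:  v_{0} + v_{5} = v_{1} — sig = [2:1]
  • {0,2,4}:  v_{0} + v_{2} + v_{4} = 0 — sig = [3:]
  • {3,5,6}:  v_{3} + v_{5} + v_{6} = 0 — sig = [3:]
  • {1,2,4}:  v_{1} + v_{2} + v_{4} = v_{5} — sig = [3:1]
  • {1,3,6}:  v_{1} + v_{3} + v_{6} = v_{0} — sig = [3:1]

so the primitive-relation signature multiset is
    |P|=2: 1 collection, coeffs (1)
    |P|=3: 4 collections, coeffs (), (), (1), (1)


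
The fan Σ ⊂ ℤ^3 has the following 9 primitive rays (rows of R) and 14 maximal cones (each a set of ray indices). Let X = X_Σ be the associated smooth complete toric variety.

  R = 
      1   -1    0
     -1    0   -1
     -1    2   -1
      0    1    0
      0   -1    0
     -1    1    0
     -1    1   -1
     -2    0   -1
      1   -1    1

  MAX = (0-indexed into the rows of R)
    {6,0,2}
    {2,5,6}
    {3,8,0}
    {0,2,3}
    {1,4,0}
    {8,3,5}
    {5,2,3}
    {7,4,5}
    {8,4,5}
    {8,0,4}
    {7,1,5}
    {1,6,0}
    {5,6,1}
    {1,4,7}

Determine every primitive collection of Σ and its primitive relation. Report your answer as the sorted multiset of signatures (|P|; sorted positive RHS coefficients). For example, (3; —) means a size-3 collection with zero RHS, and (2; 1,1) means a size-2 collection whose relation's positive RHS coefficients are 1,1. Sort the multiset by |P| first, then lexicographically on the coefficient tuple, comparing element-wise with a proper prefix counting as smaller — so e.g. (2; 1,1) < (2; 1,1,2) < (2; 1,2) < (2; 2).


Σ has 16 primitive collections:

  P = {0,5}:  v_{0} + v_{5} = 0 — sig = (2; —)
  P = {3,4}:  v_{3} + v_{4} = 0 — sig = (2; —)
  P = {6,8}:  v_{6} + v_{8} = 0 — sig = (2; —)
  P = {1,3}:  v_{1} + v_{3} = v_{6} — sig = (2; 1)
  P = {1,8}:  v_{1} + v_{8} = v_{4} — sig = (2; 1)
  P = {2,4}:  v_{2} + v_{4} = v_{6} — sig = (2; 1)
  P = {2,8}:  v_{2} + v_{8} = v_{3} — sig = (2; 1)
  P = {3,6}:  v_{3} + v_{6} = v_{2} — sig = (2; 1)
  P = {4,6}:  v_{4} + v_{6} = v_{1} — sig = (2; 1)
  P = {0,7}:  v_{0} + v_{7} = v_{1} + v_{4} — sig = (2; 1,1)
  P = {3,7}:  v_{3} + v_{7} = v_{1} + v_{5} — sig = (2; 1,1)
  P = {2,7}:  v_{2} + v_{7} = v_{1} + v_{5} + v_{6} — sig = (2; 1,1,1)
  P = {6,7}:  v_{6} + v_{7} = 2·v_{1} + v_{5} — sig = (2; 1,2)
  P = {7,8}:  v_{7} + v_{8} = 2·v_{4} + v_{5} — sig = (2; 1,2)
  P = {1,2}:  v_{1} + v_{2} = 2·v_{6} — sig = (2; 2)
  P = {1,4,5}:  v_{1} + v_{4} + v_{5} = v_{7} — sig = (3; 1)

so the primitive-relation signature multiset is
    |P|=2: 15 collections, coeffs (), (), (), (1), (1), (1), (1), (1), (1), (1,1), (1,1), (1,1,1), (1,2), (1,2), (2)
    |P|=3: 1 collection, coeffs (1)


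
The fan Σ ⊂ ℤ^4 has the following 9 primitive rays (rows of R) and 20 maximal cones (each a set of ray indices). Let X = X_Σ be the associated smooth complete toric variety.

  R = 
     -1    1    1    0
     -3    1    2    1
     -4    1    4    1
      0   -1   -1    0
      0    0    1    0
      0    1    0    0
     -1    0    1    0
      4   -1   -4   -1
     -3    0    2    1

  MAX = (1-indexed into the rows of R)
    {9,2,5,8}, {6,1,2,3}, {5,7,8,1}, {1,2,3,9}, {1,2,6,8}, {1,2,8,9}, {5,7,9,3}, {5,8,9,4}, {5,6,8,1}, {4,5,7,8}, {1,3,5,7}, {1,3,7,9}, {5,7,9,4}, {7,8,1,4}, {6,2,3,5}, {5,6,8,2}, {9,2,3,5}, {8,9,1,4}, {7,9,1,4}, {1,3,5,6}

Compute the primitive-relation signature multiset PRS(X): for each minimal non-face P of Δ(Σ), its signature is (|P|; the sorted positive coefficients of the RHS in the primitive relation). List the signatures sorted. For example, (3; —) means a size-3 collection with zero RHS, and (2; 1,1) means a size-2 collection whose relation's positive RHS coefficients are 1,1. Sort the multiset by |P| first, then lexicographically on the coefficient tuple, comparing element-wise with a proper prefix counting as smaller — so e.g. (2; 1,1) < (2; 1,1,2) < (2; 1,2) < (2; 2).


|primitive collections| = 11. Relations:

  {3,8}:  v_{3} + v_{8} = 0  ⇒ sig = (2; —)
  {6,7}:  v_{6} + v_{7} = v_{1}  ⇒ sig = (2; 1)
  {6,9}:  v_{6} + v_{9} = v_{2}  ⇒ sig = (2; 1)
  {2,7}:  v_{2} + v_{7} = v_{1} + v_{9}  ⇒ sig = (2; 1,1)
  {3,4}:  v_{3} + v_{4} = v_{7} + v_{9}  ⇒ sig = (2; 1,1)
  {4,6}:  v_{4} + v_{6} = v_{1} + v_{8} + v_{9}  ⇒ sig = (2; 1,1,1)
  {2,4}:  v_{2} + v_{4} = v_{1} + v_{8} + 2·v_{9}  ⇒ sig = (2; 1,1,2)
  {1,4,5}:  v_{1} + v_{4} + v_{5} = v_{7}  ⇒ sig = (3; 1)
  {1,5,9}:  v_{1} + v_{5} + v_{9} = v_{3}  ⇒ sig = (3; 1)
  {7,8,9}:  v_{7} + v_{8} + v_{9} = v_{4}  ⇒ sig = (3; 1)
  {1,2,5}:  v_{1} + v_{2} + v_{5} = v_{3} + v_{6}  ⇒ sig = (3; 1,1)

Hence PRS(X_Σ) =
    |P|=2: 7 collections, coeffs (), (1), (1), (1,1), (1,1), (1,1,1), (1,1,2)
    |P|=3: 4 collections, coeffs (1), (1), (1), (1,1)


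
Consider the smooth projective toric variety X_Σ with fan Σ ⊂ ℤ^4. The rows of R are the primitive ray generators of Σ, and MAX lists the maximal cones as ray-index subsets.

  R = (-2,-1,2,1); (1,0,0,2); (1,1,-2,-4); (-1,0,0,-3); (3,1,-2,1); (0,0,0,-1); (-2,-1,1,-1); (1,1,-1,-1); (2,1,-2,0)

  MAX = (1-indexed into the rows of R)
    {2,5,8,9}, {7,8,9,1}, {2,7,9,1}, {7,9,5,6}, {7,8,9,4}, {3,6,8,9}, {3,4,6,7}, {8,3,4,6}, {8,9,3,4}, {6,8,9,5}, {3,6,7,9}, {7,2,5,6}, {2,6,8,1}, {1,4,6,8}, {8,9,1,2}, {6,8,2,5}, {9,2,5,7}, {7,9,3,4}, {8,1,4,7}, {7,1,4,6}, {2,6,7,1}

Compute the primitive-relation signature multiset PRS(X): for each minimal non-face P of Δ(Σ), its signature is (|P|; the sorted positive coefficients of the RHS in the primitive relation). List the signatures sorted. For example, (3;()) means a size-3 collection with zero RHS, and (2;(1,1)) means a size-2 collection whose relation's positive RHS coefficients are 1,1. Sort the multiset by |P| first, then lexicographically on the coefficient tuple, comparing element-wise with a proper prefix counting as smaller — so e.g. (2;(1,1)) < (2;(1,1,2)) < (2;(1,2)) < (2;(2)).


Primitive collections (14):

  {1,3}:  v_{1} + v_{3} = v_{4} ; sig = (2;(1))
  {1,5}:  v_{1} + v_{5} = v_{2} ; sig = (2;(1))
  {2,4}:  v_{2} + v_{4} = v_{6} ; sig = (2;(1))
  {2,3}:  v_{2} + v_{3} = 2·v_{6} + v_{9} ; sig = (2;(1,2))
  {4,5}:  v_{4} + v_{5} = 2·v_{6} + v_{9} ; sig = (2;(1,2))
  {3,5}:  v_{3} + v_{5} = 3·v_{6} + 2·v_{9} ; sig = (2;(2,3))
  {1,6,9}:  v_{1} + v_{6} + v_{9} = 0 ; sig = (3;())
  {2,7,8}:  v_{2} + v_{7} + v_{8} = 0 ; sig = (3;())
  {2,6,9}:  v_{2} + v_{6} + v_{9} = v_{5} ; sig = (3;(1))
  {4,6,9}:  v_{4} + v_{6} + v_{9} = v_{3} ; sig = (3;(1))
  {6,7,8}:  v_{6} + v_{7} + v_{8} = v_{4} ; sig = (3;(1))
  {1,4,9}:  v_{1} + v_{4} + v_{9} = v_{7} + v_{8} ; sig = (3;(1,1))
  {5,7,8}:  v_{5} + v_{7} + v_{8} = v_{6} + v_{9} ; sig = (3;(1,1))
  {3,7,8}:  v_{3} + v_{7} + v_{8} = 2·v_{4} + v_{9} ; sig = (3;(1,2))

Sorted signature multiset PRS(X):
{ (2;(1)) ×3,  (2;(1,2)) ×2,  (2;(2,3)),  (3;()) ×2,  (3;(1)) ×3,  (3;(1,1)) ×2,  (3;(1,2)) }


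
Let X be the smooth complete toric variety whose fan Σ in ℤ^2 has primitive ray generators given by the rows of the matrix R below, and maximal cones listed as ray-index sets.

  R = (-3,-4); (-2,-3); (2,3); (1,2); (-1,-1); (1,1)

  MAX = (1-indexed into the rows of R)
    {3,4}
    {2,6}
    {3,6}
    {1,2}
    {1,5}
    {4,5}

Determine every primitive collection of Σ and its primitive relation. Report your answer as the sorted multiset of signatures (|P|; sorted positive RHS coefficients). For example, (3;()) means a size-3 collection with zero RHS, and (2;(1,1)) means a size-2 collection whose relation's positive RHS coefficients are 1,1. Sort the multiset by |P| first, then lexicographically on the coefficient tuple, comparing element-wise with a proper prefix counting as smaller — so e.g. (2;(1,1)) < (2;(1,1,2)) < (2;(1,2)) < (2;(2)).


The 9 primitive collections of Σ (r=6, n=2):

  P={2,3}:  v_{2} + v_{3} = 0  →  sig = (2;())
  P={5,6}:  v_{5} + v_{6} = 0  →  sig = (2;())
  P={1,3}:  v_{1} + v_{3} = v_{5}  →  sig = (2;(1))
  P={1,6}:  v_{1} + v_{6} = v_{2}  →  sig = (2;(1))
  P={2,4}:  v_{2} + v_{4} = v_{5}  →  sig = (2;(1))
  P={2,5}:  v_{2} + v_{5} = v_{1}  →  sig = (2;(1))
  P={3,5}:  v_{3} + v_{5} = v_{4}  →  sig = (2;(1))
  P={4,6}:  v_{4} + v_{6} = v_{3}  →  sig = (2;(1))
  P={1,4}:  v_{1} + v_{4} = 2·v_{5}  →  sig = (2;(2))

Hence PRS(X_Σ) =
{ (2;()) ×2,  (2;(1)) ×6,  (2;(2)) }


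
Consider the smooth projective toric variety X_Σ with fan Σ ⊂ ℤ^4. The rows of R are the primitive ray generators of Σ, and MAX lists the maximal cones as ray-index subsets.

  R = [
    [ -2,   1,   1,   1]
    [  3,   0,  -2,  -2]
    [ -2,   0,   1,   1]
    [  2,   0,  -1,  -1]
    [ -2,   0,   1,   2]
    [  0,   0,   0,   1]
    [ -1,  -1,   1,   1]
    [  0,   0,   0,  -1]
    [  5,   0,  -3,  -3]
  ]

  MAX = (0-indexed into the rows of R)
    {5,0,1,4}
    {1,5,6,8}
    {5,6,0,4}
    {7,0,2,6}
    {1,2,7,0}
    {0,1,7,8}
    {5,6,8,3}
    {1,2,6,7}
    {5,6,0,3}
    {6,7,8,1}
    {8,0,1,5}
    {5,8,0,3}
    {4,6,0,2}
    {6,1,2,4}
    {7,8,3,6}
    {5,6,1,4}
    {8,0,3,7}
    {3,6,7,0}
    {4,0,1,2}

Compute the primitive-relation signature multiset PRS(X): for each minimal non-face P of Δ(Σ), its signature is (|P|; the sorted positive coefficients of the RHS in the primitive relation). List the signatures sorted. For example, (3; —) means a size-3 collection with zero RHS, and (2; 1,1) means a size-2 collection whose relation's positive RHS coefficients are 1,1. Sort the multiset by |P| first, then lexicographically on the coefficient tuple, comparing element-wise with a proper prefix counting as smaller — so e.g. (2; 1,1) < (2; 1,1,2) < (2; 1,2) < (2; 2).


10 minimal non-faces of Δ(Σ) (on 9 rays):

  {2,3}:  v_{2} + v_{3} = 0  ⟹  sig = (2; —)
  {5,7}:  v_{5} + v_{7} = 0  ⟹  sig = (2; —)
  {1,3}:  v_{1} + v_{3} = v_{8}  ⟹  sig = (2; 1)
  {2,5}:  v_{2} + v_{5} = v_{4}  ⟹  sig = (2; 1)
  {2,8}:  v_{2} + v_{8} = v_{1}  ⟹  sig = (2; 1)
  {3,4}:  v_{3} + v_{4} = v_{5}  ⟹  sig = (2; 1)
  {4,7}:  v_{4} + v_{7} = v_{2}  ⟹  sig = (2; 1)
  {4,8}:  v_{4} + v_{8} = v_{1} + v_{5}  ⟹  sig = (2; 1,1)
  {0,1,6}:  v_{0} + v_{1} + v_{6} = 0  ⟹  sig = (3; —)
  {0,6,8}:  v_{0} + v_{6} + v_{8} = v_{3}  ⟹  sig = (3; 1)

Signatures (|P|; sorted positive RHS coefficients), sorted:
[(2; —), (2; —), (2; 1), (2; 1), (2; 1), (2; 1), (2; 1), (2; 1,1), (3; —), (3; 1)]


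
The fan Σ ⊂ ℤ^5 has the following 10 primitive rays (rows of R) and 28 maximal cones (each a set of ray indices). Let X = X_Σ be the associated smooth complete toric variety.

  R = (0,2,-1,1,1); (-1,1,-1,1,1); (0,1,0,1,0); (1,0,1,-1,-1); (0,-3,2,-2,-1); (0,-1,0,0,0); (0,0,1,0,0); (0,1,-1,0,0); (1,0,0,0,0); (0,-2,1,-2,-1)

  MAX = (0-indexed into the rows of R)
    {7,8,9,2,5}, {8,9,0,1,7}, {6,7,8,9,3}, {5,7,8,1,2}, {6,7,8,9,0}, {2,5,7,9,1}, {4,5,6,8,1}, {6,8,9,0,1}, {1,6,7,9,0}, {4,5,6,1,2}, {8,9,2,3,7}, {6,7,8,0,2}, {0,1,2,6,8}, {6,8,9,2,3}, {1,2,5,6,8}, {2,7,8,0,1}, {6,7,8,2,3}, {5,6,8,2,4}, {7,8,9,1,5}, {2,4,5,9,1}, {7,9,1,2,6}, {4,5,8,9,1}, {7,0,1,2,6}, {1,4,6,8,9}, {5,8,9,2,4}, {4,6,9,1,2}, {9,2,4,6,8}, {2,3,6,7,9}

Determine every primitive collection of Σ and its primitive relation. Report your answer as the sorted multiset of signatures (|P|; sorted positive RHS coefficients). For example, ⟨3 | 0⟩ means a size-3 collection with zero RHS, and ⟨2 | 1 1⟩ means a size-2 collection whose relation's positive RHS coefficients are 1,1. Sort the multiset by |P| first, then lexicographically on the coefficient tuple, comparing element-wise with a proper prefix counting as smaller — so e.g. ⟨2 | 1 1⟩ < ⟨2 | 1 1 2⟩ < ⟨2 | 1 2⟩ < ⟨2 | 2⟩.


14 collections generate NE(X_Σ); each relation:

  {4,7}:  v_{4} + v_{7} = v_{9} — sig = ⟨2 | 1⟩
  {0,5}:  v_{0} + v_{5} = v_{1} + v_{8} — sig = ⟨2 | 1 1⟩
  {1,3}:  v_{1} + v_{3} = v_{6} + v_{7} — sig = ⟨2 | 1 1⟩
  {3,5}:  v_{3} + v_{5} = v_{2} + v_{8} + v_{9} — sig = ⟨2 | 1 1 1⟩
  {0,4}:  v_{0} + v_{4} = v_{1} + v_{6} + v_{8} + v_{9} — sig = ⟨2 | 1 1 1 1⟩
  {3,4}:  v_{3} + v_{4} = v_{2} + v_{6} + v_{8} + 2·v_{9} — sig = ⟨2 | 1 1 1 2⟩
  {0,3}:  v_{0} + v_{3} = 2·v_{6} + 2·v_{7} + v_{8} — sig = ⟨2 | 1 2 2⟩
  {5,6,7}:  v_{5} + v_{6} + v_{7} = 0 — sig = ⟨3 | 0⟩
  {5,6,9}:  v_{5} + v_{6} + v_{9} = v_{4} — sig = ⟨3 | 1⟩
  {0,2,9}:  v_{0} + v_{2} + v_{9} = v_{6} + v_{7} — sig = ⟨3 | 1 1⟩
  {1,2,8,9}:  v_{1} + v_{2} + v_{8} + v_{9} = 0 — sig = ⟨4 | 0⟩
  {1,6,7,8}:  v_{1} + v_{6} + v_{7} + v_{8} = v_{0} — sig = ⟨4 | 1⟩
  {1,2,4,8}:  v_{1} + v_{2} + v_{4} + v_{8} = v_{5} + v_{6} — sig = ⟨4 | 1 1⟩
  {2,6,7,8,9}:  v_{2} + v_{6} + v_{7} + v_{8} + v_{9} = v_{3} — sig = ⟨5 | 1⟩

Sorted signature multiset PRS(X):
    ⟨2 | 1⟩
    ⟨2 | 1 1⟩
    ⟨2 | 1 1⟩
    ⟨2 | 1 1 1⟩
    ⟨2 | 1 1 1 1⟩
    ⟨2 | 1 1 1 2⟩
    ⟨2 | 1 2 2⟩
    ⟨3 | 0⟩
    ⟨3 | 1⟩
    ⟨3 | 1 1⟩
    ⟨4 | 0⟩
    ⟨4 | 1⟩
    ⟨4 | 1 1⟩
    ⟨5 | 1⟩


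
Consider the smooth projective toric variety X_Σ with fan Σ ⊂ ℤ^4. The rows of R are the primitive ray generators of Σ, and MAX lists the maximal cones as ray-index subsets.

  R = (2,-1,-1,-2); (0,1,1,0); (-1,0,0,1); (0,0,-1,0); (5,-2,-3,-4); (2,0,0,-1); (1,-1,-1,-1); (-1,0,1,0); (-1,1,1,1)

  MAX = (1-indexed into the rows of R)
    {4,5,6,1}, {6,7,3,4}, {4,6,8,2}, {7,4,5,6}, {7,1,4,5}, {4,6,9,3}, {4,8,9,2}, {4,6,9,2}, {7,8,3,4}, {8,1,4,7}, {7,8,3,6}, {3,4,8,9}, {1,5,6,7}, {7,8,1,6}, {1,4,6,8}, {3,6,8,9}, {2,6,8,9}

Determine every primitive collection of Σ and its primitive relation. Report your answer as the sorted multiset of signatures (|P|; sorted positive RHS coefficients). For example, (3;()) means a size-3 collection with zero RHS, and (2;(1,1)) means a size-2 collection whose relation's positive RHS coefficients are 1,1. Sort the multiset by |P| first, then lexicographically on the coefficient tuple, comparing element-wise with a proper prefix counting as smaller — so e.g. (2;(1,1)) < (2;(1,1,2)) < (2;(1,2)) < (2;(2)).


14 minimal non-faces of Δ(Σ) (on 9 rays):

  P={7,9}:  v_{7} + v_{9} = 0 — sig = (2;())
  P={1,3}:  v_{1} + v_{3} = v_{7} — sig = (2;(1))
  P={2,3}:  v_{2} + v_{3} = v_{9} — sig = (2;(1))
  P={1,9}:  v_{1} + v_{9} = v_{4} + v_{6} + v_{8} — sig = (2;(1,1,1))
  P={2,7}:  v_{2} + v_{7} = v_{4} + v_{6} + v_{8} — sig = (2;(1,1,1))
  P={5,9}:  v_{5} + v_{9} = v_{1} + v_{4} + v_{6} — sig = (2;(1,1,1))
  P={3,5}:  v_{3} + v_{5} = v_{4} + v_{6} + 2·v_{7} — sig = (2;(1,1,2))
  P={2,5}:  v_{2} + v_{5} = v_{1} + 2·v_{4} + 2·v_{6} + v_{8} — sig = (2;(1,1,2,2))
  P={5,8}:  v_{5} + v_{8} = 2·v_{1} — sig = (2;(2))
  P={1,2}:  v_{1} + v_{2} = 2·v_{4} + 2·v_{6} + 2·v_{8} — sig = (2;(2,2,2))
  P={3,4,6,8}:  v_{3} + v_{4} + v_{6} + v_{8} = 0 — sig = (4;())
  P={1,4,6,7}:  v_{1} + v_{4} + v_{6} + v_{7} = v_{5} — sig = (4;(1))
  P={4,6,7,8}:  v_{4} + v_{6} + v_{7} + v_{8} = v_{1} — sig = (4;(1))
  P={4,6,8,9}:  v_{4} + v_{6} + v_{8} + v_{9} = v_{2} — sig = (4;(1))

Signatures (|P|; sorted positive RHS coefficients), sorted:
    (2;())
    (2;(1))
    (2;(1))
    (2;(1,1,1))
    (2;(1,1,1))
    (2;(1,1,1))
    (2;(1,1,2))
    (2;(1,1,2,2))
    (2;(2))
    (2;(2,2,2))
    (4;())
    (4;(1))
    (4;(1))
    (4;(1))


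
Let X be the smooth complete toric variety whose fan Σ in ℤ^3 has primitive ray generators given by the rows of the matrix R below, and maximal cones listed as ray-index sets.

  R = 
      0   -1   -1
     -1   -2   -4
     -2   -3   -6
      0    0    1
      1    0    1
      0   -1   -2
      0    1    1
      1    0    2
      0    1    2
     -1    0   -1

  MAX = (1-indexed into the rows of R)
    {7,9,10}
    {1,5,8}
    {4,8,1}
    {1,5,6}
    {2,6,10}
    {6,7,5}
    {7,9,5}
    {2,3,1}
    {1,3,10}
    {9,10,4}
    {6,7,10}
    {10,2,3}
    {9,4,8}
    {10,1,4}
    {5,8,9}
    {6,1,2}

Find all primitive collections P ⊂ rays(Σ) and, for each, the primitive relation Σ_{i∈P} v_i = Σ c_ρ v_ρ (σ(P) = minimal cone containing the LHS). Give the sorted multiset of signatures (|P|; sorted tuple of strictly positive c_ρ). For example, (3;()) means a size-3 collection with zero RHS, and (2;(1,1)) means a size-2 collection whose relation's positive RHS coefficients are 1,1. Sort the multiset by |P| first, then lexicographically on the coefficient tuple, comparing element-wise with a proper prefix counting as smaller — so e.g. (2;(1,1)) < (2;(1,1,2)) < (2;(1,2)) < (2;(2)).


Primitive collections (23):

  P = {1,7}:  v_{1} + v_{7} = 0  →  sig = (2;())
  P = {5,10}:  v_{5} + v_{10} = 0  →  sig = (2;())
  P = {6,9}:  v_{6} + v_{9} = 0  →  sig = (2;())
  P = {1,9}:  v_{1} + v_{9} = v_{4}  →  sig = (2;(1))
  P = {4,5}:  v_{4} + v_{5} = v_{8}  →  sig = (2;(1))
  P = {4,6}:  v_{4} + v_{6} = v_{1}  →  sig = (2;(1))
  P = {4,7}:  v_{4} + v_{7} = v_{9}  →  sig = (2;(1))
  P = {8,10}:  v_{8} + v_{10} = v_{4}  →  sig = (2;(1))
  P = {2,5}:  v_{2} + v_{5} = v_{1} + v_{6}  →  sig = (2;(1,1))
  P = {2,7}:  v_{2} + v_{7} = v_{6} + v_{10}  →  sig = (2;(1,1))
  P = {2,9}:  v_{2} + v_{9} = v_{1} + v_{10}  →  sig = (2;(1,1))
  P = {3,5}:  v_{3} + v_{5} = v_{1} + v_{2}  →  sig = (2;(1,1))
  P = {3,7}:  v_{3} + v_{7} = v_{2} + v_{10}  →  sig = (2;(1,1))
  P = {6,8}:  v_{6} + v_{8} = v_{1} + v_{5}  →  sig = (2;(1,1))
  P = {7,8}:  v_{7} + v_{8} = v_{5} + v_{9}  →  sig = (2;(1,1))
  P = {2,4}:  v_{2} + v_{4} = 2·v_{1} + v_{10}  →  sig = (2;(1,2))
  P = {3,8}:  v_{3} + v_{8} = 3·v_{1} + v_{10}  →  sig = (2;(1,3))
  P = {2,8}:  v_{2} + v_{8} = 2·v_{1}  →  sig = (2;(2))
  P = {3,6}:  v_{3} + v_{6} = 2·v_{2}  →  sig = (2;(2))
  P = {3,9}:  v_{3} + v_{9} = 2·v_{1} + 2·v_{10}  →  sig = (2;(2,2))
  P = {3,4}:  v_{3} + v_{4} = 3·v_{1} + 2·v_{10}  →  sig = (2;(2,3))
  P = {1,2,10}:  v_{1} + v_{2} + v_{10} = v_{3}  →  sig = (3;(1))
  P = {1,6,10}:  v_{1} + v_{6} + v_{10} = v_{2}  →  sig = (3;(1))

Hence PRS(X_Σ) =
{ (2;()) ×3,  (2;(1)) ×5,  (2;(1,1)) ×7,  (2;(1,2)),  (2;(1,3)),  (2;(2)) ×2,  (2;(2,2)),  (2;(2,3)),  (3;(1)) ×2 }


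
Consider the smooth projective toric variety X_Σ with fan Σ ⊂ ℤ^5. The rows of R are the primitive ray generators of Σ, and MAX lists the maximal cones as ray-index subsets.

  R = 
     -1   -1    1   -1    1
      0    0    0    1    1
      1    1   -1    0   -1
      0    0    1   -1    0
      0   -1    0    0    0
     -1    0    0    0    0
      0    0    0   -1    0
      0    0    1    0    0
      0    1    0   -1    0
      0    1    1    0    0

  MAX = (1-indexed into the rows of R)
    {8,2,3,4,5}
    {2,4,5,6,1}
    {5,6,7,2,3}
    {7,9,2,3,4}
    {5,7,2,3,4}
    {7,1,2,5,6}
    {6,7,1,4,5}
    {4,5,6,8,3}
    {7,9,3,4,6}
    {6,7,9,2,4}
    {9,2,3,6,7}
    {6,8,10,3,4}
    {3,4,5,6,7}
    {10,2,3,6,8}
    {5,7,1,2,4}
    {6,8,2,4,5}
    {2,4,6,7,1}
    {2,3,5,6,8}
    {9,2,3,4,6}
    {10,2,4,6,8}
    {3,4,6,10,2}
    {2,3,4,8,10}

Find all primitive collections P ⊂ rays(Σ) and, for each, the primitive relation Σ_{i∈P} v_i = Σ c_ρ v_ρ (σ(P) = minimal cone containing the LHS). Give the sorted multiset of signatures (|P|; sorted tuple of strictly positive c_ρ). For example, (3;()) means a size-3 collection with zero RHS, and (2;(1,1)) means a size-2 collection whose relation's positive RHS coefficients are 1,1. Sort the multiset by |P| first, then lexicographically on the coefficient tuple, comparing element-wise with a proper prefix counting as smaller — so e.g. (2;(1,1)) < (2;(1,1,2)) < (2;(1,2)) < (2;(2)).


14 minimal non-faces of Δ(Σ) (on 10 rays):

  {1,3}:  v_{1} + v_{3} = v_{7}  →  sig = (2;(1))
  {5,9}:  v_{5} + v_{9} = v_{7}  →  sig = (2;(1))
  {5,10}:  v_{5} + v_{10} = v_{8}  →  sig = (2;(1))
  {7,8}:  v_{7} + v_{8} = v_{4}  →  sig = (2;(1))
  {1,8}:  v_{1} + v_{8} = v_{2} + 2·v_{4} + v_{5} + v_{6}  →  sig = (2;(1,1,1,2))
  {1,9}:  v_{1} + v_{9} = v_{2} + v_{4} + v_{6} + 2·v_{7}  →  sig = (2;(1,1,1,2))
  {7,10}:  v_{7} + v_{10} = v_{2} + v_{3} + 2·v_{4} + v_{6}  →  sig = (2;(1,1,1,2))
  {8,9}:  v_{8} + v_{9} = v_{2} + v_{3} + 2·v_{4} + v_{6}  →  sig = (2;(1,1,1,2))
  {1,10}:  v_{1} + v_{10} = v_{2} + 2·v_{4} + v_{6}  →  sig = (2;(1,1,2))
  {9,10}:  v_{9} + v_{10} = 2·v_{2} + 2·v_{3} + 3·v_{4} + 2·v_{6}  →  sig = (2;(2,2,2,3))
  {2,3,4,5,6}:  v_{2} + v_{3} + v_{4} + v_{5} + v_{6} = 0  →  sig = (5;())
  {2,3,4,6,7}:  v_{2} + v_{3} + v_{4} + v_{6} + v_{7} = v_{9}  →  sig = (5;(1))
  {2,3,4,6,8}:  v_{2} + v_{3} + v_{4} + v_{6} + v_{8} = v_{10}  →  sig = (5;(1))
  {2,4,5,6,7}:  v_{2} + v_{4} + v_{5} + v_{6} + v_{7} = v_{1}  →  sig = (5;(1))

Hence PRS(X_Σ) =
{ (2;(1)) ×4,  (2;(1,1,1,2)) ×4,  (2;(1,1,2)),  (2;(2,2,2,3)),  (5;()),  (5;(1)) ×3 }


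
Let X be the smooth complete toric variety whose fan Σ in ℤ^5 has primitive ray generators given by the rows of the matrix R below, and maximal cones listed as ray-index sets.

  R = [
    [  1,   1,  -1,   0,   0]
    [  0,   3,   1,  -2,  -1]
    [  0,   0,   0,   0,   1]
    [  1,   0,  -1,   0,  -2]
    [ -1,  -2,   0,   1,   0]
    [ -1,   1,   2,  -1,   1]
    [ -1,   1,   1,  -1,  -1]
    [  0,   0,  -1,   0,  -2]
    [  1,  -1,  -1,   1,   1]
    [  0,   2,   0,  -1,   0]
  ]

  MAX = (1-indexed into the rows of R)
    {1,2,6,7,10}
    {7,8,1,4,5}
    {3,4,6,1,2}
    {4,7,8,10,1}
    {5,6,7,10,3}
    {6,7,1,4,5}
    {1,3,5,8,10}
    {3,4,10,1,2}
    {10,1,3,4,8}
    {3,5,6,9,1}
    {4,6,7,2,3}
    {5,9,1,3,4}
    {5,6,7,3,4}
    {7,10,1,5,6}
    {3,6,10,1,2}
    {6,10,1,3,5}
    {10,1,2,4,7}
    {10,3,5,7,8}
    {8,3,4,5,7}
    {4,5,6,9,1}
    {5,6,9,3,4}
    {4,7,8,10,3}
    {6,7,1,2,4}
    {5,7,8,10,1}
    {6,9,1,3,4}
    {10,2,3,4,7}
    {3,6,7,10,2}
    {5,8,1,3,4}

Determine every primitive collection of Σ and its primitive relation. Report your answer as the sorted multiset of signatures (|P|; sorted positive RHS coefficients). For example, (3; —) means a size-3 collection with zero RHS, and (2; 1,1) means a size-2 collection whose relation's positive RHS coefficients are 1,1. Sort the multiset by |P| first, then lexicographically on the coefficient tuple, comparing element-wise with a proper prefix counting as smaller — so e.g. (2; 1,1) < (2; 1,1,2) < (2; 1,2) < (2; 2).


|primitive collections| = 11. Relations:

  P={7,9}:  v_{7} + v_{9} = 0  ⇒ sig = (2; —)
  P={2,5}:  v_{2} + v_{5} = v_{7}  ⇒ sig = (2; 1)
  P={6,8}:  v_{6} + v_{8} = v_{7}  ⇒ sig = (2; 1)
  P={9,10}:  v_{9} + v_{10} = v_{1} + v_{3}  ⇒ sig = (2; 1,1)
  P={2,8}:  v_{2} + v_{8} = v_{4} + v_{7} + v_{10}  ⇒ sig = (2; 1,1,1)
  P={2,9}:  v_{2} + v_{9} = v_{1} + v_{3} + v_{4} + v_{6}  ⇒ sig = (2; 1,1,1,1)
  P={8,9}:  v_{8} + v_{9} = v_{1} + v_{3} + v_{4} + v_{5}  ⇒ sig = (2; 1,1,1,1)
  P={1,3,7}:  v_{1} + v_{3} + v_{7} = v_{10}  ⇒ sig = (3; 1)
  P={4,5,10}:  v_{4} + v_{5} + v_{10} = v_{8}  ⇒ sig = (3; 1)
  P={4,6,10}:  v_{4} + v_{6} + v_{10} = v_{2}  ⇒ sig = (3; 1)
  P={1,3,4,5,6}:  v_{1} + v_{3} + v_{4} + v_{5} + v_{6} = 0  ⇒ sig = (5; —)

Sorted signature multiset PRS(X):
[(2; —), (2; 1), (2; 1), (2; 1,1), (2; 1,1,1), (2; 1,1,1,1), (2; 1,1,1,1), (3; 1), (3; 1), (3; 1), (5; —)]
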